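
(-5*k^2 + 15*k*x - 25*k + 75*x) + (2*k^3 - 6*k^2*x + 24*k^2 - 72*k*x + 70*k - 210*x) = 2*k^3 - 6*k^2*x + 19*k^2 - 57*k*x + 45*k - 135*x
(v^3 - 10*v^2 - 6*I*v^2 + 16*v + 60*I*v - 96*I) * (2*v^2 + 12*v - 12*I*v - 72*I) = 2*v^5 - 8*v^4 - 24*I*v^4 - 160*v^3 + 96*I*v^3 + 480*v^2 + 1056*I*v^2 + 3168*v - 2304*I*v - 6912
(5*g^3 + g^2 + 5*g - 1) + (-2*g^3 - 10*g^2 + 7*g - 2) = 3*g^3 - 9*g^2 + 12*g - 3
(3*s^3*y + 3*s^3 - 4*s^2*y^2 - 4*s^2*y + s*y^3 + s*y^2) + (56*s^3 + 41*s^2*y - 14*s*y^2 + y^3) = 3*s^3*y + 59*s^3 - 4*s^2*y^2 + 37*s^2*y + s*y^3 - 13*s*y^2 + y^3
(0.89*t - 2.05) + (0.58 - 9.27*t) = -8.38*t - 1.47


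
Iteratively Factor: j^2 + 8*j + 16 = (j + 4)*(j + 4)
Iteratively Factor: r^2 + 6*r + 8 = (r + 2)*(r + 4)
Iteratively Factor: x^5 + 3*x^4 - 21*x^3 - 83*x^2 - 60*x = (x - 5)*(x^4 + 8*x^3 + 19*x^2 + 12*x) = (x - 5)*(x + 1)*(x^3 + 7*x^2 + 12*x) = (x - 5)*(x + 1)*(x + 3)*(x^2 + 4*x) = (x - 5)*(x + 1)*(x + 3)*(x + 4)*(x)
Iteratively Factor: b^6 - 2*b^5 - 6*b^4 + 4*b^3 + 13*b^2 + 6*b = (b - 3)*(b^5 + b^4 - 3*b^3 - 5*b^2 - 2*b) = (b - 3)*(b + 1)*(b^4 - 3*b^2 - 2*b) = (b - 3)*(b + 1)^2*(b^3 - b^2 - 2*b) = b*(b - 3)*(b + 1)^2*(b^2 - b - 2) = b*(b - 3)*(b + 1)^3*(b - 2)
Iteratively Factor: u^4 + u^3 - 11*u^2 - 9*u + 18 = (u - 3)*(u^3 + 4*u^2 + u - 6) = (u - 3)*(u + 2)*(u^2 + 2*u - 3) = (u - 3)*(u + 2)*(u + 3)*(u - 1)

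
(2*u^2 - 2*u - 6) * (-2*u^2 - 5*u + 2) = -4*u^4 - 6*u^3 + 26*u^2 + 26*u - 12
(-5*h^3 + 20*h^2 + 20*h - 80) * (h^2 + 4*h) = -5*h^5 + 100*h^3 - 320*h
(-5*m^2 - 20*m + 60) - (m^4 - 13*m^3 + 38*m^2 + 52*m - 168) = -m^4 + 13*m^3 - 43*m^2 - 72*m + 228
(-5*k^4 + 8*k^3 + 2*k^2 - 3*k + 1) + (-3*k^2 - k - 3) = -5*k^4 + 8*k^3 - k^2 - 4*k - 2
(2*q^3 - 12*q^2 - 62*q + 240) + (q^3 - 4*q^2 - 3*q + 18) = 3*q^3 - 16*q^2 - 65*q + 258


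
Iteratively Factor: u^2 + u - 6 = (u - 2)*(u + 3)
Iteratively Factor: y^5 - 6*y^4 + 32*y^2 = (y - 4)*(y^4 - 2*y^3 - 8*y^2) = y*(y - 4)*(y^3 - 2*y^2 - 8*y) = y*(y - 4)*(y + 2)*(y^2 - 4*y) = y*(y - 4)^2*(y + 2)*(y)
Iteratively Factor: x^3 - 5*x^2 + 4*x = (x)*(x^2 - 5*x + 4) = x*(x - 1)*(x - 4)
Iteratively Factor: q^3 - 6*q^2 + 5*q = (q)*(q^2 - 6*q + 5) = q*(q - 1)*(q - 5)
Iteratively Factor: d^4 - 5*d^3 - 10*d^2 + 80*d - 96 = (d - 4)*(d^3 - d^2 - 14*d + 24) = (d - 4)*(d - 2)*(d^2 + d - 12) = (d - 4)*(d - 3)*(d - 2)*(d + 4)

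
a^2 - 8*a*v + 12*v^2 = (a - 6*v)*(a - 2*v)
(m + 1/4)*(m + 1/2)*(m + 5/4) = m^3 + 2*m^2 + 17*m/16 + 5/32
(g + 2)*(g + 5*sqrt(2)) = g^2 + 2*g + 5*sqrt(2)*g + 10*sqrt(2)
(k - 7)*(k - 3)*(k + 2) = k^3 - 8*k^2 + k + 42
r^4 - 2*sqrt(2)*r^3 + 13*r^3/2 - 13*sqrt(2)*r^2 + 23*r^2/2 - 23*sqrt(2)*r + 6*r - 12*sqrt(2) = (r + 1)*(r + 3/2)*(r + 4)*(r - 2*sqrt(2))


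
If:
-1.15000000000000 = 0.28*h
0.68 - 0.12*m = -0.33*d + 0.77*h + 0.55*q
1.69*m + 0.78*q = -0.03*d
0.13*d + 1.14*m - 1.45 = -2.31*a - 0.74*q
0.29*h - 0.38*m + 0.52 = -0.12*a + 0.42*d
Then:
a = -0.33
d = 2.20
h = -4.11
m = -4.31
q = 9.25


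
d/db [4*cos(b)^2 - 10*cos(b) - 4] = 2*(5 - 4*cos(b))*sin(b)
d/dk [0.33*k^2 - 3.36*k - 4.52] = 0.66*k - 3.36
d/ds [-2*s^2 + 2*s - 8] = 2 - 4*s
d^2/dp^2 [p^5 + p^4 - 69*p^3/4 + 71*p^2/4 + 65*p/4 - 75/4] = 20*p^3 + 12*p^2 - 207*p/2 + 71/2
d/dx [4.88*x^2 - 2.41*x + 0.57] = 9.76*x - 2.41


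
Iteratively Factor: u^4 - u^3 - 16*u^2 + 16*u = (u)*(u^3 - u^2 - 16*u + 16) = u*(u + 4)*(u^2 - 5*u + 4) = u*(u - 1)*(u + 4)*(u - 4)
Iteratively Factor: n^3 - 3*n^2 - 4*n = (n + 1)*(n^2 - 4*n) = (n - 4)*(n + 1)*(n)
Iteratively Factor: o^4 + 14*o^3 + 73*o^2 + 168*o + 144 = (o + 3)*(o^3 + 11*o^2 + 40*o + 48) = (o + 3)*(o + 4)*(o^2 + 7*o + 12) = (o + 3)*(o + 4)^2*(o + 3)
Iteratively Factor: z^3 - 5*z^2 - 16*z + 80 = (z + 4)*(z^2 - 9*z + 20) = (z - 4)*(z + 4)*(z - 5)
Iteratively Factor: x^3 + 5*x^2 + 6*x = (x)*(x^2 + 5*x + 6) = x*(x + 2)*(x + 3)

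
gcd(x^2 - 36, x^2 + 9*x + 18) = x + 6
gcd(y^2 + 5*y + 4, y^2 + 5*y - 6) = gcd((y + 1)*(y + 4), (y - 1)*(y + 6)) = 1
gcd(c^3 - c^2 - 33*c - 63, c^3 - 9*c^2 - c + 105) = c^2 - 4*c - 21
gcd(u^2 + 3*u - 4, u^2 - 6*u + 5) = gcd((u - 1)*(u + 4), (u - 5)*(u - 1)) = u - 1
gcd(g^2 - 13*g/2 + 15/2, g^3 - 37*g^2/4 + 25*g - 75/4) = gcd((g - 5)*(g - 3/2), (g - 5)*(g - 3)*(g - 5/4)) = g - 5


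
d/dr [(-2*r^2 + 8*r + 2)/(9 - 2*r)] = 4*(r^2 - 9*r + 19)/(4*r^2 - 36*r + 81)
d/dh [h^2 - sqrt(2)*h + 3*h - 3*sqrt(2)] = 2*h - sqrt(2) + 3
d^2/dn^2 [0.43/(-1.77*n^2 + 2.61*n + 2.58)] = (-2.694294*n^2 + 3.972942*n + 0.43*(3.54*n - 2.61)*(7.08*n - 5.22) + 3.927276)/(-1.77*n^2 + 2.61*n + 2.58)^3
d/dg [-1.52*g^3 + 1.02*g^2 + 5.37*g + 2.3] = -4.56*g^2 + 2.04*g + 5.37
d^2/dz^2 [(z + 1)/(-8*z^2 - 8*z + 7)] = 16*(-8*(z + 1)*(2*z + 1)^2 + (3*z + 2)*(8*z^2 + 8*z - 7))/(8*z^2 + 8*z - 7)^3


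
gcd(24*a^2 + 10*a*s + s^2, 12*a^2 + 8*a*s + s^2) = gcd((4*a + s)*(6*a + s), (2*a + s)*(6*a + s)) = 6*a + s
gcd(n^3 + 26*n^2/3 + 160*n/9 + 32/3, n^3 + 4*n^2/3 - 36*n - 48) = n^2 + 22*n/3 + 8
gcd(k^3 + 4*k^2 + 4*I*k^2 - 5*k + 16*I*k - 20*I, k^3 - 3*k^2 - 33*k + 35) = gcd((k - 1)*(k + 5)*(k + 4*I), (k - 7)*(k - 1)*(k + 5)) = k^2 + 4*k - 5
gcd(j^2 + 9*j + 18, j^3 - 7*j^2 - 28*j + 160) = 1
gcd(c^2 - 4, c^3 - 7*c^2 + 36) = c + 2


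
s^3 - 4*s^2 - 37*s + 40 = (s - 8)*(s - 1)*(s + 5)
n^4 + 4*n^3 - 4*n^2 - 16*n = n*(n - 2)*(n + 2)*(n + 4)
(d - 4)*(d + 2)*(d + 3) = d^3 + d^2 - 14*d - 24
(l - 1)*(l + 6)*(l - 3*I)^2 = l^4 + 5*l^3 - 6*I*l^3 - 15*l^2 - 30*I*l^2 - 45*l + 36*I*l + 54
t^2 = t^2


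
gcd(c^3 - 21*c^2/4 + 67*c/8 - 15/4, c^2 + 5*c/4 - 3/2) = c - 3/4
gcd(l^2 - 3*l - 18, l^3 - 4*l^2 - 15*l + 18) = l^2 - 3*l - 18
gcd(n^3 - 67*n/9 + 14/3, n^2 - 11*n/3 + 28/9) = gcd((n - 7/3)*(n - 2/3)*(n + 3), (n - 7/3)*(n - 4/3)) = n - 7/3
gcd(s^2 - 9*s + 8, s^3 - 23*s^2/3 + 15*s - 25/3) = s - 1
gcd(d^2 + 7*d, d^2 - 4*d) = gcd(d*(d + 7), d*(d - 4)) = d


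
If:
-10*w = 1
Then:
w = -1/10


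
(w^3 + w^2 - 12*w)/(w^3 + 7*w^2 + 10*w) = (w^2 + w - 12)/(w^2 + 7*w + 10)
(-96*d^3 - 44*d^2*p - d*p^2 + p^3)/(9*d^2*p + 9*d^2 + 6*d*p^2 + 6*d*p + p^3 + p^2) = (-32*d^2 - 4*d*p + p^2)/(3*d*p + 3*d + p^2 + p)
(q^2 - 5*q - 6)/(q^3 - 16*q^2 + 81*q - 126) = (q + 1)/(q^2 - 10*q + 21)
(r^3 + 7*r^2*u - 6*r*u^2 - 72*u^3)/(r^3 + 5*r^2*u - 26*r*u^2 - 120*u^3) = (r - 3*u)/(r - 5*u)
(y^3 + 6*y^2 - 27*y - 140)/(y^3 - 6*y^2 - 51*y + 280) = (y + 4)/(y - 8)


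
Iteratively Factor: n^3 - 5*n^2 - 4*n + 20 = (n + 2)*(n^2 - 7*n + 10) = (n - 5)*(n + 2)*(n - 2)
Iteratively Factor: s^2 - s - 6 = (s - 3)*(s + 2)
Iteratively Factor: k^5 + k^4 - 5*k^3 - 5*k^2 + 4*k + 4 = (k + 2)*(k^4 - k^3 - 3*k^2 + k + 2) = (k - 1)*(k + 2)*(k^3 - 3*k - 2) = (k - 1)*(k + 1)*(k + 2)*(k^2 - k - 2) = (k - 1)*(k + 1)^2*(k + 2)*(k - 2)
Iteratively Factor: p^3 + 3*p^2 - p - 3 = (p + 1)*(p^2 + 2*p - 3) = (p + 1)*(p + 3)*(p - 1)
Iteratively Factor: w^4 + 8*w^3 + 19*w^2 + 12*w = (w + 1)*(w^3 + 7*w^2 + 12*w) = (w + 1)*(w + 4)*(w^2 + 3*w) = w*(w + 1)*(w + 4)*(w + 3)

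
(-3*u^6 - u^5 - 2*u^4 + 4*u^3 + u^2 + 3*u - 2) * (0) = 0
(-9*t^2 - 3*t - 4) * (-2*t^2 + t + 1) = 18*t^4 - 3*t^3 - 4*t^2 - 7*t - 4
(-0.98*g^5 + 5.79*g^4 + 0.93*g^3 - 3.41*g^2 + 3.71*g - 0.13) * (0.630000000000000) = -0.6174*g^5 + 3.6477*g^4 + 0.5859*g^3 - 2.1483*g^2 + 2.3373*g - 0.0819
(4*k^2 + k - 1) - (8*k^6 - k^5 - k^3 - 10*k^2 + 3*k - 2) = -8*k^6 + k^5 + k^3 + 14*k^2 - 2*k + 1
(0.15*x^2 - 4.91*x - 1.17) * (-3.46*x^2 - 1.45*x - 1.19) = -0.519*x^4 + 16.7711*x^3 + 10.9892*x^2 + 7.5394*x + 1.3923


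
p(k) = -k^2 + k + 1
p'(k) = 1 - 2*k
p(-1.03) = -1.09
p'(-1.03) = 3.06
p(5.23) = -21.12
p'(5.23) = -9.46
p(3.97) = -10.79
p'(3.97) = -6.94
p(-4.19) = -20.75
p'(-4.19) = 9.38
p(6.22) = -31.47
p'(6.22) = -11.44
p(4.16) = -12.15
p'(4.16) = -7.32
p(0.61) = 1.24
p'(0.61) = -0.22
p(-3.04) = -11.28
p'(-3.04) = 7.08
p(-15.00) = -239.00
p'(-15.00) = 31.00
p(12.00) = -131.00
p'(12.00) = -23.00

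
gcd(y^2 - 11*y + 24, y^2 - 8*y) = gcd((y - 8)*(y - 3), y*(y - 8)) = y - 8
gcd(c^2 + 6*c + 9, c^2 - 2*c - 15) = c + 3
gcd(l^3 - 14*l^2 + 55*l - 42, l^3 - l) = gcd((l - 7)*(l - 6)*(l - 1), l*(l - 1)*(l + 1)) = l - 1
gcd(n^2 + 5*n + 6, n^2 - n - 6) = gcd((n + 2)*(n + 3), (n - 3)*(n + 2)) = n + 2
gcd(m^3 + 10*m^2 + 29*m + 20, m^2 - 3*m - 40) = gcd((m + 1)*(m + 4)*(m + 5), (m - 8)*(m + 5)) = m + 5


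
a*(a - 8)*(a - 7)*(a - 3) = a^4 - 18*a^3 + 101*a^2 - 168*a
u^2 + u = u*(u + 1)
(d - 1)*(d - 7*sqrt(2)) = d^2 - 7*sqrt(2)*d - d + 7*sqrt(2)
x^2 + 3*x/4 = x*(x + 3/4)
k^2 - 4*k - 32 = (k - 8)*(k + 4)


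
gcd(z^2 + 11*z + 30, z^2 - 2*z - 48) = z + 6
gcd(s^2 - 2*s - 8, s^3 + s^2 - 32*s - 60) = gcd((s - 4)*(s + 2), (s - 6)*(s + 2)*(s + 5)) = s + 2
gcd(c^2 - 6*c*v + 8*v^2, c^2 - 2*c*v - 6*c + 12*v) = -c + 2*v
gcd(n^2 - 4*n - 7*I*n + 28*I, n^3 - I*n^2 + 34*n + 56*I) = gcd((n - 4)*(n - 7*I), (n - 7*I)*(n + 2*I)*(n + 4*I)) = n - 7*I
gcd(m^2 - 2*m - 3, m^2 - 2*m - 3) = m^2 - 2*m - 3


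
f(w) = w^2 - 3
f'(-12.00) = -24.00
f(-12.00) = 141.00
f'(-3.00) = -6.00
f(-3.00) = 6.00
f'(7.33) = 14.66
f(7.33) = 50.73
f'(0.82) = 1.64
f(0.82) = -2.33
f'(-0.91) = -1.82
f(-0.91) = -2.17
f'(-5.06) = -10.12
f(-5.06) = 22.60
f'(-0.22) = -0.44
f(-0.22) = -2.95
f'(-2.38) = -4.76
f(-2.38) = 2.66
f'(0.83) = 1.66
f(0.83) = -2.31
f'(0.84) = 1.68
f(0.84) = -2.29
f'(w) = 2*w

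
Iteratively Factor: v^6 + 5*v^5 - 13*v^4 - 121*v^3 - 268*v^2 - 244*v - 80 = (v + 1)*(v^5 + 4*v^4 - 17*v^3 - 104*v^2 - 164*v - 80) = (v - 5)*(v + 1)*(v^4 + 9*v^3 + 28*v^2 + 36*v + 16) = (v - 5)*(v + 1)*(v + 2)*(v^3 + 7*v^2 + 14*v + 8) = (v - 5)*(v + 1)*(v + 2)*(v + 4)*(v^2 + 3*v + 2) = (v - 5)*(v + 1)*(v + 2)^2*(v + 4)*(v + 1)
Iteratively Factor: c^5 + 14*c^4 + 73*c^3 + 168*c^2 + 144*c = (c + 4)*(c^4 + 10*c^3 + 33*c^2 + 36*c) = (c + 3)*(c + 4)*(c^3 + 7*c^2 + 12*c) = c*(c + 3)*(c + 4)*(c^2 + 7*c + 12) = c*(c + 3)^2*(c + 4)*(c + 4)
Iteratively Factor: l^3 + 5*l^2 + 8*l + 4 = (l + 2)*(l^2 + 3*l + 2) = (l + 2)^2*(l + 1)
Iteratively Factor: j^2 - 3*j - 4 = (j + 1)*(j - 4)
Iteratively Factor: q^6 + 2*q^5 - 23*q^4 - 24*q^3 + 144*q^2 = (q + 4)*(q^5 - 2*q^4 - 15*q^3 + 36*q^2) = q*(q + 4)*(q^4 - 2*q^3 - 15*q^2 + 36*q) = q*(q + 4)^2*(q^3 - 6*q^2 + 9*q) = q^2*(q + 4)^2*(q^2 - 6*q + 9) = q^2*(q - 3)*(q + 4)^2*(q - 3)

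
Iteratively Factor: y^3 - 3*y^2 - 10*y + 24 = (y + 3)*(y^2 - 6*y + 8) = (y - 2)*(y + 3)*(y - 4)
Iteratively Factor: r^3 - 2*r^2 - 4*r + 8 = (r - 2)*(r^2 - 4) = (r - 2)*(r + 2)*(r - 2)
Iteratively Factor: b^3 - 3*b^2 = (b - 3)*(b^2) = b*(b - 3)*(b)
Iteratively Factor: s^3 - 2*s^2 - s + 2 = (s - 2)*(s^2 - 1) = (s - 2)*(s - 1)*(s + 1)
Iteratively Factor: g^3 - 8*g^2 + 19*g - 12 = (g - 1)*(g^2 - 7*g + 12) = (g - 3)*(g - 1)*(g - 4)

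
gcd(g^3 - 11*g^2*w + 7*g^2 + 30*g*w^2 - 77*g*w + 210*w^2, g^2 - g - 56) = g + 7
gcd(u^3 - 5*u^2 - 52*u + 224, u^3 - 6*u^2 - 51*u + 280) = u^2 - u - 56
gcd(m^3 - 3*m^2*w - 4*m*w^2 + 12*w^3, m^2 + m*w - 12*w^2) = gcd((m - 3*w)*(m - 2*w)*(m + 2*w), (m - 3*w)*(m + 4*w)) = -m + 3*w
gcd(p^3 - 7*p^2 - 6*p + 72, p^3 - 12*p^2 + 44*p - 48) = p^2 - 10*p + 24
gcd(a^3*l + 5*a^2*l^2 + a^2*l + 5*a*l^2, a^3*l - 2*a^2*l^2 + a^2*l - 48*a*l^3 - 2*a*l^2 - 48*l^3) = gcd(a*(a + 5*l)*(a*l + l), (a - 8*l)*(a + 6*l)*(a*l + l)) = a*l + l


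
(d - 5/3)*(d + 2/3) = d^2 - d - 10/9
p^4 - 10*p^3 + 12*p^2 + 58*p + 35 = (p - 7)*(p - 5)*(p + 1)^2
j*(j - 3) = j^2 - 3*j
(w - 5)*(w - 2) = w^2 - 7*w + 10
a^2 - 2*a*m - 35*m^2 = (a - 7*m)*(a + 5*m)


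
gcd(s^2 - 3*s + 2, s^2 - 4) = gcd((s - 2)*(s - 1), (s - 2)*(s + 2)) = s - 2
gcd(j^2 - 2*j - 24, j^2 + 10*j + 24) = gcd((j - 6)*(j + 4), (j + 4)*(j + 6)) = j + 4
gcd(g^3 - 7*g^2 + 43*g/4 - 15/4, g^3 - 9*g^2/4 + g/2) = 1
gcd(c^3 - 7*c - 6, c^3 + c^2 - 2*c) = c + 2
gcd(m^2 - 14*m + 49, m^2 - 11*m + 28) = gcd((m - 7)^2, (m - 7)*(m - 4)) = m - 7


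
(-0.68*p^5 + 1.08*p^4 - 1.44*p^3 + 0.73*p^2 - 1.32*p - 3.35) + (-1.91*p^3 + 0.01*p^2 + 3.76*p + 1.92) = -0.68*p^5 + 1.08*p^4 - 3.35*p^3 + 0.74*p^2 + 2.44*p - 1.43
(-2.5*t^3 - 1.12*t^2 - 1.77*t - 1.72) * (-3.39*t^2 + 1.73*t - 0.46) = 8.475*t^5 - 0.5282*t^4 + 5.2127*t^3 + 3.2839*t^2 - 2.1614*t + 0.7912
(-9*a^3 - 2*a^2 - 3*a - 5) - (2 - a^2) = -9*a^3 - a^2 - 3*a - 7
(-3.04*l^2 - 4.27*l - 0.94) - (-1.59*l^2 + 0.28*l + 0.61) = -1.45*l^2 - 4.55*l - 1.55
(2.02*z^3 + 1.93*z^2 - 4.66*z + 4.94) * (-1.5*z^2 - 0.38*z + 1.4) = -3.03*z^5 - 3.6626*z^4 + 9.0846*z^3 - 2.9372*z^2 - 8.4012*z + 6.916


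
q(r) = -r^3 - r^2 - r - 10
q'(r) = -3*r^2 - 2*r - 1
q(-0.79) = -9.34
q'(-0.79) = -1.29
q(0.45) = -10.74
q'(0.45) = -2.51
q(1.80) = -20.87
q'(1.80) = -14.32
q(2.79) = -42.29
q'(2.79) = -29.93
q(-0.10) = -9.91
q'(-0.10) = -0.83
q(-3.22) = 16.24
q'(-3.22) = -25.67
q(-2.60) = 3.42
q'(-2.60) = -16.08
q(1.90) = -22.37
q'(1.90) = -15.63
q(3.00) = -49.00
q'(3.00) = -34.00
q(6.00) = -268.00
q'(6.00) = -121.00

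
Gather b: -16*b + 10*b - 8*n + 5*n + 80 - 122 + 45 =-6*b - 3*n + 3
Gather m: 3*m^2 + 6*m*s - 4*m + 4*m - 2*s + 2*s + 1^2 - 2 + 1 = 3*m^2 + 6*m*s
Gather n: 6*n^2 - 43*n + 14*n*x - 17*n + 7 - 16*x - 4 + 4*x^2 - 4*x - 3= 6*n^2 + n*(14*x - 60) + 4*x^2 - 20*x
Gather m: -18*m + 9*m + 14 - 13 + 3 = 4 - 9*m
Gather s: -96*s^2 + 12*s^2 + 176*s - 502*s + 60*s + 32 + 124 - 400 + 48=-84*s^2 - 266*s - 196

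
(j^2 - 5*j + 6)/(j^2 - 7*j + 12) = (j - 2)/(j - 4)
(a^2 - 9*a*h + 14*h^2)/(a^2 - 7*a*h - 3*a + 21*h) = (a - 2*h)/(a - 3)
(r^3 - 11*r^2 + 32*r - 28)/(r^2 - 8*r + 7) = (r^2 - 4*r + 4)/(r - 1)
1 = 1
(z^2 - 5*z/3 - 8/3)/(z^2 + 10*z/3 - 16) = (z + 1)/(z + 6)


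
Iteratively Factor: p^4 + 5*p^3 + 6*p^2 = (p)*(p^3 + 5*p^2 + 6*p) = p^2*(p^2 + 5*p + 6) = p^2*(p + 3)*(p + 2)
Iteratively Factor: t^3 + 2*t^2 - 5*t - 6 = (t + 3)*(t^2 - t - 2) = (t - 2)*(t + 3)*(t + 1)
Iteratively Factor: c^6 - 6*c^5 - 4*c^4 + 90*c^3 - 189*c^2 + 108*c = (c + 4)*(c^5 - 10*c^4 + 36*c^3 - 54*c^2 + 27*c) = (c - 1)*(c + 4)*(c^4 - 9*c^3 + 27*c^2 - 27*c) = (c - 3)*(c - 1)*(c + 4)*(c^3 - 6*c^2 + 9*c) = c*(c - 3)*(c - 1)*(c + 4)*(c^2 - 6*c + 9) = c*(c - 3)^2*(c - 1)*(c + 4)*(c - 3)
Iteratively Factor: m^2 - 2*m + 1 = (m - 1)*(m - 1)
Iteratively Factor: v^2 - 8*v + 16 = (v - 4)*(v - 4)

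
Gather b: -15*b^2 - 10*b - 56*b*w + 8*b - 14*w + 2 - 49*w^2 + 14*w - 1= -15*b^2 + b*(-56*w - 2) - 49*w^2 + 1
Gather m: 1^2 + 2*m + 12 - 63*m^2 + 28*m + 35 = -63*m^2 + 30*m + 48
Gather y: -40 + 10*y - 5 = 10*y - 45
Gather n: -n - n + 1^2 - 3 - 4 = -2*n - 6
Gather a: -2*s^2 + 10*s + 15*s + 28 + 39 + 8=-2*s^2 + 25*s + 75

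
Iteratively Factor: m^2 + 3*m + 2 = (m + 2)*(m + 1)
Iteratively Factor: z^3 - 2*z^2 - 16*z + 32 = (z - 4)*(z^2 + 2*z - 8) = (z - 4)*(z + 4)*(z - 2)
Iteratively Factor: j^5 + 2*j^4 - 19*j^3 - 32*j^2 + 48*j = (j + 4)*(j^4 - 2*j^3 - 11*j^2 + 12*j) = (j - 4)*(j + 4)*(j^3 + 2*j^2 - 3*j) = (j - 4)*(j - 1)*(j + 4)*(j^2 + 3*j) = j*(j - 4)*(j - 1)*(j + 4)*(j + 3)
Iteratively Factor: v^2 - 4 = (v + 2)*(v - 2)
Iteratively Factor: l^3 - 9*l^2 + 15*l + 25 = (l - 5)*(l^2 - 4*l - 5) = (l - 5)^2*(l + 1)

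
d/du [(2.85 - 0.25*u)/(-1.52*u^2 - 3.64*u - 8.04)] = (-0.38*u^2 + 8.664*u + 12.384)/(2.3104*u^4 + 11.0656*u^3 + 37.6912*u^2 + 58.5312*u + 64.6416)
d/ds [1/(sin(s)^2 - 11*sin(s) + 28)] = (11 - 2*sin(s))*cos(s)/(sin(s)^2 - 11*sin(s) + 28)^2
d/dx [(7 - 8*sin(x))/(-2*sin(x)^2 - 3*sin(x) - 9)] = (-16*sin(x)^2 + 28*sin(x) + 93)*cos(x)/(3*sin(x) - cos(2*x) + 10)^2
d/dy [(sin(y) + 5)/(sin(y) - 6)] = -11*cos(y)/(sin(y) - 6)^2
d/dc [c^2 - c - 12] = 2*c - 1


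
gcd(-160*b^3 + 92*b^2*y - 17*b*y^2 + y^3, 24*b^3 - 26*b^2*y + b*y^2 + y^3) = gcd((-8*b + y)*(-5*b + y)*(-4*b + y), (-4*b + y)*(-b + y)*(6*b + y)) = -4*b + y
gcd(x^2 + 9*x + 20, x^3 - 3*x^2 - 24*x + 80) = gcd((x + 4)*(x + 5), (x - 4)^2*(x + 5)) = x + 5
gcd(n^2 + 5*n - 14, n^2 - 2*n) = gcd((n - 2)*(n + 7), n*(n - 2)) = n - 2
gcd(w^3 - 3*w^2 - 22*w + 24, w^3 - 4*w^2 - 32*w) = w + 4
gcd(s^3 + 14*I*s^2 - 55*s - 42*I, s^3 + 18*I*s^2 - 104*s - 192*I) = s + 6*I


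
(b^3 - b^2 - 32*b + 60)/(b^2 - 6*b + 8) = (b^2 + b - 30)/(b - 4)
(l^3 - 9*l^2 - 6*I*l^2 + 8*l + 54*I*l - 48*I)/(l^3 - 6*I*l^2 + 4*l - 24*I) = (l^2 - 9*l + 8)/(l^2 + 4)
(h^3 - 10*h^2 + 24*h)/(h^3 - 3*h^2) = (h^2 - 10*h + 24)/(h*(h - 3))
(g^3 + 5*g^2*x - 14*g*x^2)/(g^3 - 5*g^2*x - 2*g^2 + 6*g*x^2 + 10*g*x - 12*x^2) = g*(-g - 7*x)/(-g^2 + 3*g*x + 2*g - 6*x)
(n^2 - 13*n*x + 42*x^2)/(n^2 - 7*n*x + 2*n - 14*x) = (n - 6*x)/(n + 2)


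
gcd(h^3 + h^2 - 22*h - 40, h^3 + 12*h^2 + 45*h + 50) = h + 2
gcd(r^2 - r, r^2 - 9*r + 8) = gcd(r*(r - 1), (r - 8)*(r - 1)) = r - 1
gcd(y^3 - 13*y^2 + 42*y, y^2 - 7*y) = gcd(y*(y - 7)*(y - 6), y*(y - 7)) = y^2 - 7*y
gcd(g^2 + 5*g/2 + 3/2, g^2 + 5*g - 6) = 1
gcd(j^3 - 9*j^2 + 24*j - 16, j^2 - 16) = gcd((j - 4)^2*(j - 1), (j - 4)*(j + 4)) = j - 4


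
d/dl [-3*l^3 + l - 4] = 1 - 9*l^2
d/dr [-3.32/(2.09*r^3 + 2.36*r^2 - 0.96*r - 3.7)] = (20.8164*r^2 + 15.6704*r - 3.1872)/(2.09*r^3 + 2.36*r^2 - 0.96*r - 3.7)^2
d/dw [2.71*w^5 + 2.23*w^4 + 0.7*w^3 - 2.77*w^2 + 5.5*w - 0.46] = 13.55*w^4 + 8.92*w^3 + 2.1*w^2 - 5.54*w + 5.5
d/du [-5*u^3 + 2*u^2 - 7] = u*(4 - 15*u)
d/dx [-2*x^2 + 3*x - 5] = 3 - 4*x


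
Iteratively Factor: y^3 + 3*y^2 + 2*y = (y)*(y^2 + 3*y + 2) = y*(y + 1)*(y + 2)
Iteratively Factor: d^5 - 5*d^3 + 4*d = (d + 2)*(d^4 - 2*d^3 - d^2 + 2*d) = (d - 1)*(d + 2)*(d^3 - d^2 - 2*d) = (d - 2)*(d - 1)*(d + 2)*(d^2 + d) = (d - 2)*(d - 1)*(d + 1)*(d + 2)*(d)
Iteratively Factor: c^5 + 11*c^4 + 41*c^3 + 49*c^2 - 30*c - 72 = (c + 2)*(c^4 + 9*c^3 + 23*c^2 + 3*c - 36) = (c + 2)*(c + 3)*(c^3 + 6*c^2 + 5*c - 12) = (c + 2)*(c + 3)^2*(c^2 + 3*c - 4) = (c + 2)*(c + 3)^2*(c + 4)*(c - 1)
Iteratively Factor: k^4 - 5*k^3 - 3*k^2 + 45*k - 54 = (k + 3)*(k^3 - 8*k^2 + 21*k - 18) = (k - 2)*(k + 3)*(k^2 - 6*k + 9) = (k - 3)*(k - 2)*(k + 3)*(k - 3)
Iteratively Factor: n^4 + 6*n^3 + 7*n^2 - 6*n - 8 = (n - 1)*(n^3 + 7*n^2 + 14*n + 8) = (n - 1)*(n + 2)*(n^2 + 5*n + 4) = (n - 1)*(n + 2)*(n + 4)*(n + 1)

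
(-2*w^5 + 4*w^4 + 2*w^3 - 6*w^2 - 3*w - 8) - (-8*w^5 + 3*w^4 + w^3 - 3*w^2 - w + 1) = 6*w^5 + w^4 + w^3 - 3*w^2 - 2*w - 9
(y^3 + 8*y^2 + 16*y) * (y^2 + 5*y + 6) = y^5 + 13*y^4 + 62*y^3 + 128*y^2 + 96*y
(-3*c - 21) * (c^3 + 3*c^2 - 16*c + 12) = -3*c^4 - 30*c^3 - 15*c^2 + 300*c - 252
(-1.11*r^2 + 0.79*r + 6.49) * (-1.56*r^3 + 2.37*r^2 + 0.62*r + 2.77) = 1.7316*r^5 - 3.8631*r^4 - 8.9403*r^3 + 12.7964*r^2 + 6.2121*r + 17.9773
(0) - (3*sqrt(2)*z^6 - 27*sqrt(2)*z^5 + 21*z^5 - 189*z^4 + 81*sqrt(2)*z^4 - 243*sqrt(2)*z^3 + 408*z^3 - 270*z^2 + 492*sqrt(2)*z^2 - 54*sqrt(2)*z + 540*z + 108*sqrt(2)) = -3*sqrt(2)*z^6 - 21*z^5 + 27*sqrt(2)*z^5 - 81*sqrt(2)*z^4 + 189*z^4 - 408*z^3 + 243*sqrt(2)*z^3 - 492*sqrt(2)*z^2 + 270*z^2 - 540*z + 54*sqrt(2)*z - 108*sqrt(2)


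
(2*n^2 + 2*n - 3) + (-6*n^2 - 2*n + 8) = 5 - 4*n^2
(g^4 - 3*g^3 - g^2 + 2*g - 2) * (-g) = -g^5 + 3*g^4 + g^3 - 2*g^2 + 2*g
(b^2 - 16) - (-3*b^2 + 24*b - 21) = 4*b^2 - 24*b + 5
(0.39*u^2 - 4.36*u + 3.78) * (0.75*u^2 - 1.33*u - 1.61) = 0.2925*u^4 - 3.7887*u^3 + 8.0059*u^2 + 1.9922*u - 6.0858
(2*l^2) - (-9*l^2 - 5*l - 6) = 11*l^2 + 5*l + 6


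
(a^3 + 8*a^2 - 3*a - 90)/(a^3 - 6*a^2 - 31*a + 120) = (a + 6)/(a - 8)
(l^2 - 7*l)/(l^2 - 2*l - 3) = l*(7 - l)/(-l^2 + 2*l + 3)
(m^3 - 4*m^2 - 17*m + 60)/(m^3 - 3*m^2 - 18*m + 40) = (m - 3)/(m - 2)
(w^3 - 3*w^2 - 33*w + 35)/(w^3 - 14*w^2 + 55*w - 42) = (w + 5)/(w - 6)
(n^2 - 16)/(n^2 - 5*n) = (n^2 - 16)/(n*(n - 5))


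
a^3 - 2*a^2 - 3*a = a*(a - 3)*(a + 1)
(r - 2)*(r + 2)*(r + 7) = r^3 + 7*r^2 - 4*r - 28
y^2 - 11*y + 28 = (y - 7)*(y - 4)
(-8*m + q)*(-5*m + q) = 40*m^2 - 13*m*q + q^2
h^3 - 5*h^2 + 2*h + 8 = (h - 4)*(h - 2)*(h + 1)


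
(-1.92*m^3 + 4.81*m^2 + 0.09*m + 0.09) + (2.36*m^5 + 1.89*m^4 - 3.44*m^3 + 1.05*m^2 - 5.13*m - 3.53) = 2.36*m^5 + 1.89*m^4 - 5.36*m^3 + 5.86*m^2 - 5.04*m - 3.44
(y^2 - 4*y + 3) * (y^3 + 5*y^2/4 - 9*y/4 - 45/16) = y^5 - 11*y^4/4 - 17*y^3/4 + 159*y^2/16 + 9*y/2 - 135/16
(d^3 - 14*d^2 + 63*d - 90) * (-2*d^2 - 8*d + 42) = -2*d^5 + 20*d^4 + 28*d^3 - 912*d^2 + 3366*d - 3780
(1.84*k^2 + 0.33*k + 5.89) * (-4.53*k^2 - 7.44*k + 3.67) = -8.3352*k^4 - 15.1845*k^3 - 22.3841*k^2 - 42.6105*k + 21.6163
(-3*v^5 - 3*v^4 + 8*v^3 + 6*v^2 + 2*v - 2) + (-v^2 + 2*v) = -3*v^5 - 3*v^4 + 8*v^3 + 5*v^2 + 4*v - 2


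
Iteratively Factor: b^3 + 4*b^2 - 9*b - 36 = (b + 3)*(b^2 + b - 12) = (b + 3)*(b + 4)*(b - 3)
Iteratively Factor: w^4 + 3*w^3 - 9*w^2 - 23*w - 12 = (w + 4)*(w^3 - w^2 - 5*w - 3) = (w + 1)*(w + 4)*(w^2 - 2*w - 3) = (w + 1)^2*(w + 4)*(w - 3)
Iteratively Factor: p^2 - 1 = (p - 1)*(p + 1)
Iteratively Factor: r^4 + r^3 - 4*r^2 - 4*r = (r + 2)*(r^3 - r^2 - 2*r) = (r - 2)*(r + 2)*(r^2 + r) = r*(r - 2)*(r + 2)*(r + 1)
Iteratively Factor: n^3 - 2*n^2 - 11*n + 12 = (n - 1)*(n^2 - n - 12) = (n - 4)*(n - 1)*(n + 3)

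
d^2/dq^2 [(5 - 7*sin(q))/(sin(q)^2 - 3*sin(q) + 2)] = (7*sin(q)^4 + 8*sin(q)^3 - 45*sin(q)^2 + 22*sin(q) + 14)/((sin(q) - 2)^3*(sin(q) - 1)^2)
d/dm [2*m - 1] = 2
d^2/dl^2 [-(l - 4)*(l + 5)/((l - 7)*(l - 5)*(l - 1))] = 2*(-l^6 - 3*l^5 + 300*l^4 - 3058*l^3 + 14115*l^2 - 33195*l + 32210)/(l^9 - 39*l^8 + 648*l^7 - 5968*l^6 + 33186*l^5 - 113766*l^4 + 235808*l^3 - 279720*l^2 + 172725*l - 42875)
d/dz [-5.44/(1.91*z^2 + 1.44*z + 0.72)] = (20.7808*z + 7.8336)/(1.91*z^2 + 1.44*z + 0.72)^2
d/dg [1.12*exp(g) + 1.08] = 1.12*exp(g)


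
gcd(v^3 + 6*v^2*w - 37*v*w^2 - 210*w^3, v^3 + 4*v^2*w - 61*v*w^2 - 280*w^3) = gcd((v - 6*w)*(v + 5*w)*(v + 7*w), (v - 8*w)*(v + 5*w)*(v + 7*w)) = v^2 + 12*v*w + 35*w^2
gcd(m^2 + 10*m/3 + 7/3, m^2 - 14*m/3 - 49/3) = m + 7/3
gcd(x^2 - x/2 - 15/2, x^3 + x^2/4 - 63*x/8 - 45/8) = x^2 - x/2 - 15/2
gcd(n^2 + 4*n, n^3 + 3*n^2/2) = n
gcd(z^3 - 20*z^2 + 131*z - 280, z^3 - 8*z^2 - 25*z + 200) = z^2 - 13*z + 40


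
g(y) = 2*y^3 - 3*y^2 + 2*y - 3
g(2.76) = 21.72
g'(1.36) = 4.94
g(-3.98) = -184.57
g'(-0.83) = 11.11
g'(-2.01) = 38.30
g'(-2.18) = 43.59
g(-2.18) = -42.34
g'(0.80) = 1.04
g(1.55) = 0.34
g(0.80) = -2.30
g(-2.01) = -35.38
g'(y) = 6*y^2 - 6*y + 2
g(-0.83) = -7.87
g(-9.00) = -1722.00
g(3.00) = 30.00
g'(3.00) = 38.00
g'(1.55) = 7.12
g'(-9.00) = 542.00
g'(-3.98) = 120.92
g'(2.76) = 31.15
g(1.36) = -0.80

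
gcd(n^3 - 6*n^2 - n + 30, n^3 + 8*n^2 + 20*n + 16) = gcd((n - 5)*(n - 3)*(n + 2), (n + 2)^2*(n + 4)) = n + 2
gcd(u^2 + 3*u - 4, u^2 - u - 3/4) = 1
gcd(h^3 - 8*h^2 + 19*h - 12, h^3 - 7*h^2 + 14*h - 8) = h^2 - 5*h + 4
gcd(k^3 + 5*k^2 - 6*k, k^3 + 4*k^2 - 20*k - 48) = k + 6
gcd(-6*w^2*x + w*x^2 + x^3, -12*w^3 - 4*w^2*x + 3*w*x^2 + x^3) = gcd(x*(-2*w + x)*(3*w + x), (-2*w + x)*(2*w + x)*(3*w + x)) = -6*w^2 + w*x + x^2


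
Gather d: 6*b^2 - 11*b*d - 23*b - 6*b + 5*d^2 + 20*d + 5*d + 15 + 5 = 6*b^2 - 29*b + 5*d^2 + d*(25 - 11*b) + 20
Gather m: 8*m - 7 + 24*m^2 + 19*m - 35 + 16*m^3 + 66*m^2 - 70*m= 16*m^3 + 90*m^2 - 43*m - 42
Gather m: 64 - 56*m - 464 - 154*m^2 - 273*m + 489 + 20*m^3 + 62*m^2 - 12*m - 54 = 20*m^3 - 92*m^2 - 341*m + 35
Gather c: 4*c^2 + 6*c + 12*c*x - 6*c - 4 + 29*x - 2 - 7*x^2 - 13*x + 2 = 4*c^2 + 12*c*x - 7*x^2 + 16*x - 4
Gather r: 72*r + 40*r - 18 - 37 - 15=112*r - 70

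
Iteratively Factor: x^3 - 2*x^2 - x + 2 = (x - 1)*(x^2 - x - 2) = (x - 1)*(x + 1)*(x - 2)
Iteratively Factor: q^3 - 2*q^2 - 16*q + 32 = (q + 4)*(q^2 - 6*q + 8) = (q - 2)*(q + 4)*(q - 4)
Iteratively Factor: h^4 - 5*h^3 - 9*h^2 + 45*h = (h + 3)*(h^3 - 8*h^2 + 15*h) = (h - 3)*(h + 3)*(h^2 - 5*h) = (h - 5)*(h - 3)*(h + 3)*(h)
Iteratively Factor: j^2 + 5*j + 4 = (j + 4)*(j + 1)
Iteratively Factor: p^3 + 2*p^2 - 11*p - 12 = (p + 1)*(p^2 + p - 12) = (p - 3)*(p + 1)*(p + 4)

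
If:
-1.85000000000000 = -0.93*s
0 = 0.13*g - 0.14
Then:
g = 1.08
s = 1.99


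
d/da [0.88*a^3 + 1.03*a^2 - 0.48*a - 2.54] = 2.64*a^2 + 2.06*a - 0.48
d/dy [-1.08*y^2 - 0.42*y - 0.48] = -2.16*y - 0.42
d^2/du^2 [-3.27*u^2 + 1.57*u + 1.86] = -6.54000000000000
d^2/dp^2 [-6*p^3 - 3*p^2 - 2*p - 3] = -36*p - 6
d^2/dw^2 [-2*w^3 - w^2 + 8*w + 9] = -12*w - 2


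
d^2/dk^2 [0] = 0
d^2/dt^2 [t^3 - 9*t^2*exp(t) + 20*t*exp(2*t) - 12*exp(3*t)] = -9*t^2*exp(t) + 80*t*exp(2*t) - 36*t*exp(t) + 6*t - 108*exp(3*t) + 80*exp(2*t) - 18*exp(t)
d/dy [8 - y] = -1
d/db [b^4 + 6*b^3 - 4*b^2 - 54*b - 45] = 4*b^3 + 18*b^2 - 8*b - 54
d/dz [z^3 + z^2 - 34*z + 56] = 3*z^2 + 2*z - 34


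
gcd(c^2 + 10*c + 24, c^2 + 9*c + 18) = c + 6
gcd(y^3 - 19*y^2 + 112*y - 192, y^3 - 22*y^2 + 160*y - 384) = y^2 - 16*y + 64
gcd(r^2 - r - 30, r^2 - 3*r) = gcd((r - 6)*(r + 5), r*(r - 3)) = 1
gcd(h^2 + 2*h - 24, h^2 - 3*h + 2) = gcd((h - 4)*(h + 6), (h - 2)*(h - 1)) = 1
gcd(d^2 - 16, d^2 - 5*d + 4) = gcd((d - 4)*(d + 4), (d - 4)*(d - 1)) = d - 4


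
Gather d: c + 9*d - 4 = c + 9*d - 4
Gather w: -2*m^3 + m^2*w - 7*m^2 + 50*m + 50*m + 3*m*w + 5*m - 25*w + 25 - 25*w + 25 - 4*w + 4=-2*m^3 - 7*m^2 + 105*m + w*(m^2 + 3*m - 54) + 54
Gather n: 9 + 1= 10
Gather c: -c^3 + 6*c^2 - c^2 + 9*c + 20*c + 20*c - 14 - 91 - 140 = -c^3 + 5*c^2 + 49*c - 245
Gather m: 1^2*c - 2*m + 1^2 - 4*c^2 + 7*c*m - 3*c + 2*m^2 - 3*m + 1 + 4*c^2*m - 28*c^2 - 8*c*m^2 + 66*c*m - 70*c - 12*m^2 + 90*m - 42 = -32*c^2 - 72*c + m^2*(-8*c - 10) + m*(4*c^2 + 73*c + 85) - 40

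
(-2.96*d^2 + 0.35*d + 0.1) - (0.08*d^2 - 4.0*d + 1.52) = -3.04*d^2 + 4.35*d - 1.42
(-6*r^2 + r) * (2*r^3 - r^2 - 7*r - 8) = -12*r^5 + 8*r^4 + 41*r^3 + 41*r^2 - 8*r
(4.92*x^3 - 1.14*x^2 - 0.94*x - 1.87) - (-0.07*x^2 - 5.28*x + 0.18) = 4.92*x^3 - 1.07*x^2 + 4.34*x - 2.05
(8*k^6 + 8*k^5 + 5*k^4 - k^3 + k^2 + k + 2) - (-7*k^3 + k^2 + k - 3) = 8*k^6 + 8*k^5 + 5*k^4 + 6*k^3 + 5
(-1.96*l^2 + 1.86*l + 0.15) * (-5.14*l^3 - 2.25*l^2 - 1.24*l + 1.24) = 10.0744*l^5 - 5.1504*l^4 - 2.5256*l^3 - 5.0743*l^2 + 2.1204*l + 0.186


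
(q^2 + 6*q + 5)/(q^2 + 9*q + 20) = (q + 1)/(q + 4)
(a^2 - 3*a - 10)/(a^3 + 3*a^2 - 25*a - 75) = (a + 2)/(a^2 + 8*a + 15)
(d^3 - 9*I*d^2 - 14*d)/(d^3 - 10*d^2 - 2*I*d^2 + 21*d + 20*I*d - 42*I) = d*(d - 7*I)/(d^2 - 10*d + 21)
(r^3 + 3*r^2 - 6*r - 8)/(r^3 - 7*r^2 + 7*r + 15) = (r^2 + 2*r - 8)/(r^2 - 8*r + 15)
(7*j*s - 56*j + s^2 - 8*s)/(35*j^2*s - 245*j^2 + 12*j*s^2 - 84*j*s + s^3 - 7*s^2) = (s - 8)/(5*j*s - 35*j + s^2 - 7*s)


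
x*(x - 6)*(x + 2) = x^3 - 4*x^2 - 12*x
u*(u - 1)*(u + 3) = u^3 + 2*u^2 - 3*u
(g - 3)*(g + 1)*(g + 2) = g^3 - 7*g - 6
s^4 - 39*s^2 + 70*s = s*(s - 5)*(s - 2)*(s + 7)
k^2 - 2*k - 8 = (k - 4)*(k + 2)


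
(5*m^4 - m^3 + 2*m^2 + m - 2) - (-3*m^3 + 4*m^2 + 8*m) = 5*m^4 + 2*m^3 - 2*m^2 - 7*m - 2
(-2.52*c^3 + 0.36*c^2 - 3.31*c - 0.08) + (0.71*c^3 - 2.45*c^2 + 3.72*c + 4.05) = -1.81*c^3 - 2.09*c^2 + 0.41*c + 3.97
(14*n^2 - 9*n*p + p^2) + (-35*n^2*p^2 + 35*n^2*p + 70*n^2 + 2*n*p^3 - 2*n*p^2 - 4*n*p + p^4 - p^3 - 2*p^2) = -35*n^2*p^2 + 35*n^2*p + 84*n^2 + 2*n*p^3 - 2*n*p^2 - 13*n*p + p^4 - p^3 - p^2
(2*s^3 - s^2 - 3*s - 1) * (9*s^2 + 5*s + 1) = 18*s^5 + s^4 - 30*s^3 - 25*s^2 - 8*s - 1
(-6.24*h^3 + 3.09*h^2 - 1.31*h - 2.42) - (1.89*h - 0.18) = -6.24*h^3 + 3.09*h^2 - 3.2*h - 2.24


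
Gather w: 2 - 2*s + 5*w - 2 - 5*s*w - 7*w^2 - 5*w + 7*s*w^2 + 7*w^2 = 7*s*w^2 - 5*s*w - 2*s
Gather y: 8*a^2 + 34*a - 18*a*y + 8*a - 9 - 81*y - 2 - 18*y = 8*a^2 + 42*a + y*(-18*a - 99) - 11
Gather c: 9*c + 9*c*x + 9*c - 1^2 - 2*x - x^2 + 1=c*(9*x + 18) - x^2 - 2*x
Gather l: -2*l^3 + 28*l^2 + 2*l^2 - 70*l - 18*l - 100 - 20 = -2*l^3 + 30*l^2 - 88*l - 120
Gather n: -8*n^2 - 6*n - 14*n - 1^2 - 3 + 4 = -8*n^2 - 20*n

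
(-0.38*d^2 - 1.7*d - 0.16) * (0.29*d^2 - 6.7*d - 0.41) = -0.1102*d^4 + 2.053*d^3 + 11.4994*d^2 + 1.769*d + 0.0656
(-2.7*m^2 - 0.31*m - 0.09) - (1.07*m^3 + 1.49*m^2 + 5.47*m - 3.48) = -1.07*m^3 - 4.19*m^2 - 5.78*m + 3.39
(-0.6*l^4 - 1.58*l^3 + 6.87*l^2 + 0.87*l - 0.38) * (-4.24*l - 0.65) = 2.544*l^5 + 7.0892*l^4 - 28.1018*l^3 - 8.1543*l^2 + 1.0457*l + 0.247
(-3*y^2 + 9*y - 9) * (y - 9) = -3*y^3 + 36*y^2 - 90*y + 81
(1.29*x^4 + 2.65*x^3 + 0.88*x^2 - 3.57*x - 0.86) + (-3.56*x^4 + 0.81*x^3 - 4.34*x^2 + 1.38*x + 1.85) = -2.27*x^4 + 3.46*x^3 - 3.46*x^2 - 2.19*x + 0.99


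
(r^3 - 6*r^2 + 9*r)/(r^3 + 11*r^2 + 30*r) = (r^2 - 6*r + 9)/(r^2 + 11*r + 30)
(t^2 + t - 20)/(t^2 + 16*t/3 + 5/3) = 3*(t - 4)/(3*t + 1)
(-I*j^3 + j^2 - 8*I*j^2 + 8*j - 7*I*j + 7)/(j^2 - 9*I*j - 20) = (-I*j^3 + j^2*(1 - 8*I) + j*(8 - 7*I) + 7)/(j^2 - 9*I*j - 20)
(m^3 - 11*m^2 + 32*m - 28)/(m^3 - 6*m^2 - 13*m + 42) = (m - 2)/(m + 3)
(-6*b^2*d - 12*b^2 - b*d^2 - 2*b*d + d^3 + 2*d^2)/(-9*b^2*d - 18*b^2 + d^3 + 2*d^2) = (2*b + d)/(3*b + d)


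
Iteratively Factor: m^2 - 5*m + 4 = (m - 1)*(m - 4)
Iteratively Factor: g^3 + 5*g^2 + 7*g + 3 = (g + 3)*(g^2 + 2*g + 1) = (g + 1)*(g + 3)*(g + 1)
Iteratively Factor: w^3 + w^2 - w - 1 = (w + 1)*(w^2 - 1) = (w + 1)^2*(w - 1)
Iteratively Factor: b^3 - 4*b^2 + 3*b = (b - 1)*(b^2 - 3*b) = (b - 3)*(b - 1)*(b)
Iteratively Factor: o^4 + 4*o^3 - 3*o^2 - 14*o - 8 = (o - 2)*(o^3 + 6*o^2 + 9*o + 4) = (o - 2)*(o + 1)*(o^2 + 5*o + 4) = (o - 2)*(o + 1)*(o + 4)*(o + 1)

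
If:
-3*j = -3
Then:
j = 1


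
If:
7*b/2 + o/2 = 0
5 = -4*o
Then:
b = 5/28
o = -5/4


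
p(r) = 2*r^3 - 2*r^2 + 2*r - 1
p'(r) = 6*r^2 - 4*r + 2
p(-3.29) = -100.45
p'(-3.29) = 80.10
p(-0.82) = -5.09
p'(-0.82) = 9.31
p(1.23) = 2.16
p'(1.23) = 6.16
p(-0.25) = -1.66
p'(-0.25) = 3.38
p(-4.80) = -277.86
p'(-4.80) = 159.44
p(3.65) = 76.91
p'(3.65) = 67.34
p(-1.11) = -8.42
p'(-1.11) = 13.83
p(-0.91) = -5.98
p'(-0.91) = 10.61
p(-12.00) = -3769.00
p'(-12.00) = 914.00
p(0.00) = -1.00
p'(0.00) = 2.00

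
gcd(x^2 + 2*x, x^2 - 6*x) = x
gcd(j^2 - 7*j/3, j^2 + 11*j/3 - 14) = j - 7/3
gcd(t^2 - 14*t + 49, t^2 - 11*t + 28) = t - 7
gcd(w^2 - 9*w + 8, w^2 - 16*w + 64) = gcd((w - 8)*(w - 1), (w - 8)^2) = w - 8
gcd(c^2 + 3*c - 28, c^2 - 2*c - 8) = c - 4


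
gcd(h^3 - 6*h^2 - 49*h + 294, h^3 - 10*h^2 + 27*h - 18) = h - 6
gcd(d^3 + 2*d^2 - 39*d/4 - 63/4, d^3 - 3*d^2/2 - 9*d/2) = d^2 - 3*d/2 - 9/2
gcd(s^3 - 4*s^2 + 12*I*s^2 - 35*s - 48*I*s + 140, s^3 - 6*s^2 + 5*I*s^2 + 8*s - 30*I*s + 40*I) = s^2 + s*(-4 + 5*I) - 20*I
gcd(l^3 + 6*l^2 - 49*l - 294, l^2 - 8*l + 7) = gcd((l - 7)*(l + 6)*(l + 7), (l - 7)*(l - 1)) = l - 7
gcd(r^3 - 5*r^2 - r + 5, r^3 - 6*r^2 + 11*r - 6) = r - 1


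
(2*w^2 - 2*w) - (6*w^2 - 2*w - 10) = 10 - 4*w^2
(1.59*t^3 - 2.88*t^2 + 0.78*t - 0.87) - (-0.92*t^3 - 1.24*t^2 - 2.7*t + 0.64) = 2.51*t^3 - 1.64*t^2 + 3.48*t - 1.51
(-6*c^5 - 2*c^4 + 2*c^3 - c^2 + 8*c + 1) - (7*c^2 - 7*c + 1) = -6*c^5 - 2*c^4 + 2*c^3 - 8*c^2 + 15*c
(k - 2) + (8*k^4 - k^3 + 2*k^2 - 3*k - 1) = 8*k^4 - k^3 + 2*k^2 - 2*k - 3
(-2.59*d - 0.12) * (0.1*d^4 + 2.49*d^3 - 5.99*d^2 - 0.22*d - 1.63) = -0.259*d^5 - 6.4611*d^4 + 15.2153*d^3 + 1.2886*d^2 + 4.2481*d + 0.1956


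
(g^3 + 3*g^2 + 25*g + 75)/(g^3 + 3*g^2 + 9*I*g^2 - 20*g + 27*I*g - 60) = (g - 5*I)/(g + 4*I)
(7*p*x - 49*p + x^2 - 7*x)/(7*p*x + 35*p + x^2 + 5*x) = (x - 7)/(x + 5)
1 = 1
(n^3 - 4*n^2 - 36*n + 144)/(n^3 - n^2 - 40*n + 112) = (n^2 - 36)/(n^2 + 3*n - 28)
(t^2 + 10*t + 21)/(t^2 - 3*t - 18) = (t + 7)/(t - 6)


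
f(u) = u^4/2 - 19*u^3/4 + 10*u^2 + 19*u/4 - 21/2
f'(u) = 2*u^3 - 57*u^2/4 + 20*u + 19/4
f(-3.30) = 312.72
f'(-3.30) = -288.31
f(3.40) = 1.37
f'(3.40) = -13.37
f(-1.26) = 10.15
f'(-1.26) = -47.07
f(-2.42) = 121.04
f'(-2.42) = -155.45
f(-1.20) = 7.44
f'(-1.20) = -43.23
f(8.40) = 409.01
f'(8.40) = 352.68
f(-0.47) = -10.01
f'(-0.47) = -8.01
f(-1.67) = 35.47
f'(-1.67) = -77.71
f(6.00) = 0.00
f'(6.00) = 43.75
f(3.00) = 6.00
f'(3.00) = -9.50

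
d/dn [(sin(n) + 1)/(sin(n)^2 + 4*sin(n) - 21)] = (-2*sin(n) + cos(n)^2 - 26)*cos(n)/(sin(n)^2 + 4*sin(n) - 21)^2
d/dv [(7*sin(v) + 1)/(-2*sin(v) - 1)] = -5*cos(v)/(2*sin(v) + 1)^2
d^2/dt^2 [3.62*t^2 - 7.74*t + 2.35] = 7.24000000000000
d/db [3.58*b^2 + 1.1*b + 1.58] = 7.16*b + 1.1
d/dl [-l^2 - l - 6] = -2*l - 1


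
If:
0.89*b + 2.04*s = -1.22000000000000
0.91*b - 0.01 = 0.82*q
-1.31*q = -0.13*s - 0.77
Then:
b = 0.47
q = 0.51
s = -0.80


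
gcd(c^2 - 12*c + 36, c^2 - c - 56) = 1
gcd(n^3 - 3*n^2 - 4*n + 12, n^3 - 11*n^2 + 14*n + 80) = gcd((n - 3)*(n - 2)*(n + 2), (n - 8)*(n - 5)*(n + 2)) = n + 2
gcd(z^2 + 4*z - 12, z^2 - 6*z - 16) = 1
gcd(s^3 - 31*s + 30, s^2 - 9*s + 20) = s - 5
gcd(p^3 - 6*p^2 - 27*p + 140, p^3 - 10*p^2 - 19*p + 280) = p^2 - 2*p - 35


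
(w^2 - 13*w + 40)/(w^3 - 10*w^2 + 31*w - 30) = (w - 8)/(w^2 - 5*w + 6)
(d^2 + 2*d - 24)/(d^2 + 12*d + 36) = (d - 4)/(d + 6)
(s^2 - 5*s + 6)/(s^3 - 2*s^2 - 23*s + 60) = (s - 2)/(s^2 + s - 20)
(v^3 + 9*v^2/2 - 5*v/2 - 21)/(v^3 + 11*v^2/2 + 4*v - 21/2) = (v - 2)/(v - 1)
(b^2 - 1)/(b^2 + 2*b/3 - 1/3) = 3*(b - 1)/(3*b - 1)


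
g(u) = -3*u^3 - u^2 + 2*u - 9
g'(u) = -9*u^2 - 2*u + 2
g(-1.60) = -2.47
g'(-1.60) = -17.84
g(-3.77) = 129.99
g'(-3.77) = -118.38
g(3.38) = -129.51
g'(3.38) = -107.58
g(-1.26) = -7.11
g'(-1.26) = -9.77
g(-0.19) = -9.40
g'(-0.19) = 2.06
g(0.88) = -10.06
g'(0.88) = -6.73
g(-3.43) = 93.44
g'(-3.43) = -97.02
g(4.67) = -327.01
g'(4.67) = -203.62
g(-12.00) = 5007.00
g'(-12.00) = -1270.00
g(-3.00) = 57.00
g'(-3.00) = -73.00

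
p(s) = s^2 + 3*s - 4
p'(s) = 2*s + 3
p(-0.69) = -5.59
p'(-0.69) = 1.62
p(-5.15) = 7.07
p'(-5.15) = -7.30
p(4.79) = 33.31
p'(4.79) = 12.58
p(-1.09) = -6.08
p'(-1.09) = 0.82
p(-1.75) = -6.19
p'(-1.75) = -0.50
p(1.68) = 3.86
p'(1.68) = 6.36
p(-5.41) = 9.04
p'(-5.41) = -7.82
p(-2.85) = -4.43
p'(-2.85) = -2.70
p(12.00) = 176.00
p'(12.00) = 27.00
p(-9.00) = 50.00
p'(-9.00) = -15.00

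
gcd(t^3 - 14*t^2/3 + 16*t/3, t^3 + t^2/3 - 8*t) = t^2 - 8*t/3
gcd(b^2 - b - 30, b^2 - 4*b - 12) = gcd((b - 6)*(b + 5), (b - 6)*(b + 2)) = b - 6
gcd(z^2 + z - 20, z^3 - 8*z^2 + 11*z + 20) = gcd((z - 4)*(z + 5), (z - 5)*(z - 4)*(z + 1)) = z - 4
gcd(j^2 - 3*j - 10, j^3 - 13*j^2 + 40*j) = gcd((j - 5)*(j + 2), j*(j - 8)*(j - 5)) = j - 5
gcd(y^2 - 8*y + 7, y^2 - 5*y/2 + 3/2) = y - 1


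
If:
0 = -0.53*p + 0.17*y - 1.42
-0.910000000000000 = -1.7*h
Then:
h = 0.54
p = 0.320754716981132*y - 2.67924528301887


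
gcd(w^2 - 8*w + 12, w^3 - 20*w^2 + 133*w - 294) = w - 6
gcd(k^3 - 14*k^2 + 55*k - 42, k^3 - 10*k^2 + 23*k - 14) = k^2 - 8*k + 7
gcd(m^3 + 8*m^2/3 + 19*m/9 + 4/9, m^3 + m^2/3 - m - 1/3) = m^2 + 4*m/3 + 1/3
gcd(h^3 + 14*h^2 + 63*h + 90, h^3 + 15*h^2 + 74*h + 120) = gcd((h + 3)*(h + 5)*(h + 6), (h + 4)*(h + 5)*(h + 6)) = h^2 + 11*h + 30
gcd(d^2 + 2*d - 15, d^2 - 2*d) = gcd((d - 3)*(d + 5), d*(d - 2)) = 1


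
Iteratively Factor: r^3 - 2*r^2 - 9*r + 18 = (r + 3)*(r^2 - 5*r + 6) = (r - 3)*(r + 3)*(r - 2)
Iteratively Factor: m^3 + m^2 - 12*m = (m - 3)*(m^2 + 4*m) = (m - 3)*(m + 4)*(m)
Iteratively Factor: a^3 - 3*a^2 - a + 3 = (a + 1)*(a^2 - 4*a + 3) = (a - 1)*(a + 1)*(a - 3)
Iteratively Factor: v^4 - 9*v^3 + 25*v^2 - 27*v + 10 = (v - 2)*(v^3 - 7*v^2 + 11*v - 5) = (v - 5)*(v - 2)*(v^2 - 2*v + 1) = (v - 5)*(v - 2)*(v - 1)*(v - 1)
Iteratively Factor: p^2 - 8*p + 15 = (p - 3)*(p - 5)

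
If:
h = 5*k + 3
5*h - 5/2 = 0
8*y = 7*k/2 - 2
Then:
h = 1/2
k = -1/2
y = -15/32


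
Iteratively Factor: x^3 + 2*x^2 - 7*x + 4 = (x - 1)*(x^2 + 3*x - 4) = (x - 1)^2*(x + 4)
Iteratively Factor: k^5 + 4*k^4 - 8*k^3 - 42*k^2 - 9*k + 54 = (k + 3)*(k^4 + k^3 - 11*k^2 - 9*k + 18) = (k + 3)^2*(k^3 - 2*k^2 - 5*k + 6) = (k - 3)*(k + 3)^2*(k^2 + k - 2) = (k - 3)*(k - 1)*(k + 3)^2*(k + 2)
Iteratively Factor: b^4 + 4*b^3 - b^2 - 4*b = (b + 4)*(b^3 - b) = (b + 1)*(b + 4)*(b^2 - b) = b*(b + 1)*(b + 4)*(b - 1)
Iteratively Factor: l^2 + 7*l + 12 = (l + 3)*(l + 4)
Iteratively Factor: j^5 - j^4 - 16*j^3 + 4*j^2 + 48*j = (j + 2)*(j^4 - 3*j^3 - 10*j^2 + 24*j) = (j + 2)*(j + 3)*(j^3 - 6*j^2 + 8*j) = (j - 4)*(j + 2)*(j + 3)*(j^2 - 2*j) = j*(j - 4)*(j + 2)*(j + 3)*(j - 2)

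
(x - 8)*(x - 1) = x^2 - 9*x + 8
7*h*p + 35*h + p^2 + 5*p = (7*h + p)*(p + 5)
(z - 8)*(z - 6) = z^2 - 14*z + 48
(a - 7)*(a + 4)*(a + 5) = a^3 + 2*a^2 - 43*a - 140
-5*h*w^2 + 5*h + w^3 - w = (-5*h + w)*(w - 1)*(w + 1)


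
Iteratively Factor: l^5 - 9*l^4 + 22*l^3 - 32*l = (l - 4)*(l^4 - 5*l^3 + 2*l^2 + 8*l) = l*(l - 4)*(l^3 - 5*l^2 + 2*l + 8) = l*(l - 4)*(l + 1)*(l^2 - 6*l + 8) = l*(l - 4)^2*(l + 1)*(l - 2)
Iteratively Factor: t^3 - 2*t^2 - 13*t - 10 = (t + 2)*(t^2 - 4*t - 5) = (t - 5)*(t + 2)*(t + 1)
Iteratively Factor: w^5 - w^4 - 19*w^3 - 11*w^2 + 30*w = (w - 1)*(w^4 - 19*w^2 - 30*w) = w*(w - 1)*(w^3 - 19*w - 30) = w*(w - 1)*(w + 3)*(w^2 - 3*w - 10) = w*(w - 1)*(w + 2)*(w + 3)*(w - 5)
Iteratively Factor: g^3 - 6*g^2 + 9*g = (g)*(g^2 - 6*g + 9) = g*(g - 3)*(g - 3)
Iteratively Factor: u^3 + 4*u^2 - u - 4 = (u - 1)*(u^2 + 5*u + 4) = (u - 1)*(u + 1)*(u + 4)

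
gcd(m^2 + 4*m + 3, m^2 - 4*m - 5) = m + 1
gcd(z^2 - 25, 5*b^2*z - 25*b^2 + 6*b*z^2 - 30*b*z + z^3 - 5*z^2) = z - 5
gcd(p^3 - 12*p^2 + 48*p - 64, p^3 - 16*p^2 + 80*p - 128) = p^2 - 8*p + 16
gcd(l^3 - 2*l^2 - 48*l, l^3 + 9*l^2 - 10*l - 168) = l + 6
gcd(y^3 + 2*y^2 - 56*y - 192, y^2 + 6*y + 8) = y + 4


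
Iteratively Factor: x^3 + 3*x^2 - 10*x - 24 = (x + 4)*(x^2 - x - 6) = (x - 3)*(x + 4)*(x + 2)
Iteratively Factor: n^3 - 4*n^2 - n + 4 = (n - 1)*(n^2 - 3*n - 4) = (n - 4)*(n - 1)*(n + 1)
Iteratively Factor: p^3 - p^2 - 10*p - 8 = (p - 4)*(p^2 + 3*p + 2) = (p - 4)*(p + 1)*(p + 2)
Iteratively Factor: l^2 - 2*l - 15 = (l - 5)*(l + 3)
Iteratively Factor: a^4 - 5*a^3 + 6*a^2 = (a - 2)*(a^3 - 3*a^2) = a*(a - 2)*(a^2 - 3*a) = a^2*(a - 2)*(a - 3)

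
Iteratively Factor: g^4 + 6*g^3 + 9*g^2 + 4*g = (g)*(g^3 + 6*g^2 + 9*g + 4) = g*(g + 4)*(g^2 + 2*g + 1) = g*(g + 1)*(g + 4)*(g + 1)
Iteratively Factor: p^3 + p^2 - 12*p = (p)*(p^2 + p - 12) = p*(p + 4)*(p - 3)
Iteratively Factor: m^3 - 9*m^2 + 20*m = (m - 4)*(m^2 - 5*m) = (m - 5)*(m - 4)*(m)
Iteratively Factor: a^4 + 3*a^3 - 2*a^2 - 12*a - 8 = (a + 2)*(a^3 + a^2 - 4*a - 4) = (a + 2)^2*(a^2 - a - 2) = (a - 2)*(a + 2)^2*(a + 1)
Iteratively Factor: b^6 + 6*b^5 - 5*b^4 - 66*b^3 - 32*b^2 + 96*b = (b)*(b^5 + 6*b^4 - 5*b^3 - 66*b^2 - 32*b + 96) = b*(b + 4)*(b^4 + 2*b^3 - 13*b^2 - 14*b + 24) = b*(b + 2)*(b + 4)*(b^3 - 13*b + 12) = b*(b - 3)*(b + 2)*(b + 4)*(b^2 + 3*b - 4) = b*(b - 3)*(b - 1)*(b + 2)*(b + 4)*(b + 4)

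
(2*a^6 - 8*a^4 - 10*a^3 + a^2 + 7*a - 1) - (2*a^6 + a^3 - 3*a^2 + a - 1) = -8*a^4 - 11*a^3 + 4*a^2 + 6*a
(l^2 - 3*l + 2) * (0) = 0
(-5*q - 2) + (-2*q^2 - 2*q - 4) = -2*q^2 - 7*q - 6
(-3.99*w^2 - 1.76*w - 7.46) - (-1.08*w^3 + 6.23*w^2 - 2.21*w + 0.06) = 1.08*w^3 - 10.22*w^2 + 0.45*w - 7.52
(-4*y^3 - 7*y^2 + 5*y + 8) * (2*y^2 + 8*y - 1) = -8*y^5 - 46*y^4 - 42*y^3 + 63*y^2 + 59*y - 8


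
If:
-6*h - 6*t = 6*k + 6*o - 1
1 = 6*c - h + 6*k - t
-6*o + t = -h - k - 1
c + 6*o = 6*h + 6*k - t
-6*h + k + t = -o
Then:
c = 1/42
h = 1/42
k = 6/49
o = 1/6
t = -43/294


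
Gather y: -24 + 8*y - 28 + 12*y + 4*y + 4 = 24*y - 48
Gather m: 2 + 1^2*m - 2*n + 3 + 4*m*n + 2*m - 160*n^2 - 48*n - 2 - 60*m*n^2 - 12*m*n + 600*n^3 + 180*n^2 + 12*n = m*(-60*n^2 - 8*n + 3) + 600*n^3 + 20*n^2 - 38*n + 3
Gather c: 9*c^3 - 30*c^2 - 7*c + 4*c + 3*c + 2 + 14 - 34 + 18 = 9*c^3 - 30*c^2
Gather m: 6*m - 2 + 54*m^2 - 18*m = 54*m^2 - 12*m - 2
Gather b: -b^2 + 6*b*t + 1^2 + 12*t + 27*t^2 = -b^2 + 6*b*t + 27*t^2 + 12*t + 1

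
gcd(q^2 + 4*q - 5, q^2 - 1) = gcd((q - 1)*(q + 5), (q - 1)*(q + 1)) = q - 1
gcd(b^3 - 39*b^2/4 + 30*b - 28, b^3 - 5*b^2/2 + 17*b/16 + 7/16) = b - 7/4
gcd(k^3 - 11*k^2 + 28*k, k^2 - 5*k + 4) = k - 4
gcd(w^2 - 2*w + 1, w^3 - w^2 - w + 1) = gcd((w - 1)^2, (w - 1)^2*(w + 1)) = w^2 - 2*w + 1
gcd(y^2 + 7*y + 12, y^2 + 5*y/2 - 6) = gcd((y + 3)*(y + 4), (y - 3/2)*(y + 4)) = y + 4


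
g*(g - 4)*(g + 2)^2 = g^4 - 12*g^2 - 16*g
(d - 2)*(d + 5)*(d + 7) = d^3 + 10*d^2 + 11*d - 70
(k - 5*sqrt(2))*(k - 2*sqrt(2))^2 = k^3 - 9*sqrt(2)*k^2 + 48*k - 40*sqrt(2)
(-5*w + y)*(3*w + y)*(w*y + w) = -15*w^3*y - 15*w^3 - 2*w^2*y^2 - 2*w^2*y + w*y^3 + w*y^2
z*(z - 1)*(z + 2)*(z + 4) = z^4 + 5*z^3 + 2*z^2 - 8*z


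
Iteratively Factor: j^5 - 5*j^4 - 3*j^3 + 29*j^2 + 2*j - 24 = (j - 4)*(j^4 - j^3 - 7*j^2 + j + 6) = (j - 4)*(j + 1)*(j^3 - 2*j^2 - 5*j + 6) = (j - 4)*(j + 1)*(j + 2)*(j^2 - 4*j + 3) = (j - 4)*(j - 3)*(j + 1)*(j + 2)*(j - 1)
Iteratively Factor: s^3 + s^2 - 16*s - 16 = (s + 1)*(s^2 - 16) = (s - 4)*(s + 1)*(s + 4)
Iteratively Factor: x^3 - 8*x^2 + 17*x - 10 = (x - 5)*(x^2 - 3*x + 2) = (x - 5)*(x - 1)*(x - 2)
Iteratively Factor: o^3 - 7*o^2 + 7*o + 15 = (o - 3)*(o^2 - 4*o - 5) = (o - 3)*(o + 1)*(o - 5)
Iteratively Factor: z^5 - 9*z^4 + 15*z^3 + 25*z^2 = (z - 5)*(z^4 - 4*z^3 - 5*z^2) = z*(z - 5)*(z^3 - 4*z^2 - 5*z) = z*(z - 5)^2*(z^2 + z) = z*(z - 5)^2*(z + 1)*(z)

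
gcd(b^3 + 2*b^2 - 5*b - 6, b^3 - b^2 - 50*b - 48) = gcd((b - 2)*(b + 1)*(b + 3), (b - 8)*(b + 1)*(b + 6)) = b + 1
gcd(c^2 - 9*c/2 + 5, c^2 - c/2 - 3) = c - 2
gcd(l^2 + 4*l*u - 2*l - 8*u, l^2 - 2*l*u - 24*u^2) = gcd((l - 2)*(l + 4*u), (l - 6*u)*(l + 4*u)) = l + 4*u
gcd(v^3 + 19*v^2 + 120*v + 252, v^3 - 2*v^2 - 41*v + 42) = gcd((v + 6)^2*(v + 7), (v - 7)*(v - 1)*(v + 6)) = v + 6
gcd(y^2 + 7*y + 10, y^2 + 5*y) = y + 5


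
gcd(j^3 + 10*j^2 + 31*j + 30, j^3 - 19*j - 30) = j^2 + 5*j + 6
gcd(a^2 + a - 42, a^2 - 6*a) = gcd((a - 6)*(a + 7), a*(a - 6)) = a - 6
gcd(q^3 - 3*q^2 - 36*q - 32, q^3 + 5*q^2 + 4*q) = q^2 + 5*q + 4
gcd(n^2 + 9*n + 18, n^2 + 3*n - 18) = n + 6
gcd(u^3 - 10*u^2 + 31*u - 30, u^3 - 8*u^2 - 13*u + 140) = u - 5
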